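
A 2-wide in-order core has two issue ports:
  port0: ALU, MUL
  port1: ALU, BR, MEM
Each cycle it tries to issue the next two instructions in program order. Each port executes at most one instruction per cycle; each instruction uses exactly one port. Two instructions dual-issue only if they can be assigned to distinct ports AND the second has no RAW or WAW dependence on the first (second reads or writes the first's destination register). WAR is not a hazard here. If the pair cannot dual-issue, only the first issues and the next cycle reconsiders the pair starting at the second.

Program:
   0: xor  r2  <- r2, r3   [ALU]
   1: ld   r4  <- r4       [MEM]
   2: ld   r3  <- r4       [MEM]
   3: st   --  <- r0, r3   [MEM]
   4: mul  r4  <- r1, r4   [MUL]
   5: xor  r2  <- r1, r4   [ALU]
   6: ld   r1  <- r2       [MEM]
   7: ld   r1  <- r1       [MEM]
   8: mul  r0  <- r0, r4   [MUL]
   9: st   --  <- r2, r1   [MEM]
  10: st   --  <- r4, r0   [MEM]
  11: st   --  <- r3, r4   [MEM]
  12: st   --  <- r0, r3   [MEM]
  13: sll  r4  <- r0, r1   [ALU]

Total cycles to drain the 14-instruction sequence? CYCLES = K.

CYCLES = 10

c0: i0/i1 xor;ld  dual
c1: i2 ld  no-port MEM/MEM
c2: i3/i4 st;mul  dual
c3: i5 xor  RAW r2
c4: i6 ld  no-port MEM/MEM
c5: i7/i8 ld;mul  dual
c6: i9 st  no-port MEM/MEM
c7: i10 st  no-port MEM/MEM
c8: i11 st  no-port MEM/MEM
c9: i12/i13 st;sll  dual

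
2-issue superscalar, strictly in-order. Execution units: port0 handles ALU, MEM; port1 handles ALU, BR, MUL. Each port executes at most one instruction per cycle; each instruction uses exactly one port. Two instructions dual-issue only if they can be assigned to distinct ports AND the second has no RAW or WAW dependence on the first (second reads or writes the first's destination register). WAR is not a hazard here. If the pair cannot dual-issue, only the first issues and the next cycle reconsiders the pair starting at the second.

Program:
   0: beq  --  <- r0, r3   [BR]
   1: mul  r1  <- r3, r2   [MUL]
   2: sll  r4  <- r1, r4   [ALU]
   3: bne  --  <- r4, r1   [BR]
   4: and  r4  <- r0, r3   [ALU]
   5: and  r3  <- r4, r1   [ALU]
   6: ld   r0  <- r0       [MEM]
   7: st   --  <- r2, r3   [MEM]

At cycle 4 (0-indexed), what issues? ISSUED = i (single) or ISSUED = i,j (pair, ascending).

c0: i0 beq  no-port BR/MUL
c1: i1 mul  RAW r1
c2: i2 sll  RAW r4
c3: i3+i4 bne;and  dual
c4: i5+i6 and;ld  dual
c5: i7 st  tail

ISSUED = 5,6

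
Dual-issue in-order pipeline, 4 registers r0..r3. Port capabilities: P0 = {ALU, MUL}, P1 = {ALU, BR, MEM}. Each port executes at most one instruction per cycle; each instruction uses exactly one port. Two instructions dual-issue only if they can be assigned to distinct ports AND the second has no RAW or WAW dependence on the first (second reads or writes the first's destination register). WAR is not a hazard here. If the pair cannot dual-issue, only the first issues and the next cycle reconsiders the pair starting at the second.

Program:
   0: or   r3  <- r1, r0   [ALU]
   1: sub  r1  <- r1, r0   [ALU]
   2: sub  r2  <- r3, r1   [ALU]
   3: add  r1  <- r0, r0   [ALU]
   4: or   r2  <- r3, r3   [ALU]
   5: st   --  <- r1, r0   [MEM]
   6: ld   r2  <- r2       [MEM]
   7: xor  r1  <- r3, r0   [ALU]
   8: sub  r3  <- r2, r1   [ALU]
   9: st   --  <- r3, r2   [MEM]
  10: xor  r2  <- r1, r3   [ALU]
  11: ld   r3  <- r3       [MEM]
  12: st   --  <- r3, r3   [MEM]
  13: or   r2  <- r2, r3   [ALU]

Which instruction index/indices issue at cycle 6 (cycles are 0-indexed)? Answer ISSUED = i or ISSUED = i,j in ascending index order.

ISSUED = 11

[0] i0,i1  or;sub  -- 2-wide
[1] i2,i3  sub;add  -- 2-wide
[2] i4,i5  or;st  -- 2-wide
[3] i6,i7  ld;xor  -- 2-wide
[4] i8  sub  -- RAW r3
[5] i9,i10  st;xor  -- 2-wide
[6] i11  ld  -- no-port MEM/MEM
[7] i12,i13  st;or  -- 2-wide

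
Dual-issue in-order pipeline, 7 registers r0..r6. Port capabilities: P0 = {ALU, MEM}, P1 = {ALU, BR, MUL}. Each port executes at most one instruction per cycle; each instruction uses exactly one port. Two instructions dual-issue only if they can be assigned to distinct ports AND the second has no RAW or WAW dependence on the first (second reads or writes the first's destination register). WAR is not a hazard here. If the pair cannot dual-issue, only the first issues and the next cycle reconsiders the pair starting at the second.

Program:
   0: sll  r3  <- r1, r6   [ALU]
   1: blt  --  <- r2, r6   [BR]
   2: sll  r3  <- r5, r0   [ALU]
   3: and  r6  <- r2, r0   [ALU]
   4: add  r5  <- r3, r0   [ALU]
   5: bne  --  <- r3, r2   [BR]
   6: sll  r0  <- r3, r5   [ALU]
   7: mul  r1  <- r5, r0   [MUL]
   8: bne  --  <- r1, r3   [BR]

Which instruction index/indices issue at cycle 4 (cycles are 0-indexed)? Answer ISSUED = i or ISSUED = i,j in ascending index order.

0. sll.ALU;blt.BR @i0,i1  | dual
1. sll.ALU;and.ALU @i2,i3  | dual
2. add.ALU;bne.BR @i4,i5  | dual
3. sll.ALU @i6  | RAW r0
4. mul.MUL @i7  | no-port MUL/BR
5. bne.BR @i8  | tail

ISSUED = 7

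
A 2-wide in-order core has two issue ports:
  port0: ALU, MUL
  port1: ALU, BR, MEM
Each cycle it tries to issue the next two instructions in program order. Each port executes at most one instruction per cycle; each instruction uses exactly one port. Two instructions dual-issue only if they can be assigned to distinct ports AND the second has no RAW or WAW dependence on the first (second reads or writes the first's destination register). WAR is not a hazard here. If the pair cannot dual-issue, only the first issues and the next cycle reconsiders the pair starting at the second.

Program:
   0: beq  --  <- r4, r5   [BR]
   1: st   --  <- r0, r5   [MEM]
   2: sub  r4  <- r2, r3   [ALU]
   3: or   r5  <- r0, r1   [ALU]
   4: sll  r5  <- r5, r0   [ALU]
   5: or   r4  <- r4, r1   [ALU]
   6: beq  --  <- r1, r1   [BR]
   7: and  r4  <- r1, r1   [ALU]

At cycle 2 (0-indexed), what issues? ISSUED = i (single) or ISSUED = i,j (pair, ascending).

ISSUED = 3

#0 head=0: beq i0 no-port BR/MEM
#1 head=1: st sub i1+i2 pair
#2 head=3: or i3 RAW+WAW r5
#3 head=4: sll or i4+i5 pair
#4 head=6: beq and i6+i7 pair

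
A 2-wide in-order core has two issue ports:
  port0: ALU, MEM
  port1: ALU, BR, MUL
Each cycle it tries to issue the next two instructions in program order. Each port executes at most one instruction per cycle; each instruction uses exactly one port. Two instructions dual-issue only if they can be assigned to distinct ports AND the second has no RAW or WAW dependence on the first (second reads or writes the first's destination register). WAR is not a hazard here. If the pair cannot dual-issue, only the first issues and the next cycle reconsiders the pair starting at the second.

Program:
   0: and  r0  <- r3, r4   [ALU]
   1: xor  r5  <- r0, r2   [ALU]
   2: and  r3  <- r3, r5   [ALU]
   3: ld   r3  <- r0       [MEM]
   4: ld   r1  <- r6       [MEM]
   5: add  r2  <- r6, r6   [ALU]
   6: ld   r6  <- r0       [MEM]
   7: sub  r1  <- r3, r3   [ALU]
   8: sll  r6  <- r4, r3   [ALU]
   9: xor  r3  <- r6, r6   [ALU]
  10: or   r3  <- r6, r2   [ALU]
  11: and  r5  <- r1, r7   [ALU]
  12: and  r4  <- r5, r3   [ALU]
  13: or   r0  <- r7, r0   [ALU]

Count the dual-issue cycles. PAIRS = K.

PAIRS = 4

t=0 i0:and ; RAW r0
t=1 i1:xor ; RAW r5
t=2 i2:and ; WAW r3
t=3 i3:ld ; no-port MEM/MEM
t=4 i4+i5:ld/add ; dual
t=5 i6+i7:ld/sub ; dual
t=6 i8:sll ; RAW r6
t=7 i9:xor ; WAW r3
t=8 i10+i11:or/and ; dual
t=9 i12+i13:and/or ; dual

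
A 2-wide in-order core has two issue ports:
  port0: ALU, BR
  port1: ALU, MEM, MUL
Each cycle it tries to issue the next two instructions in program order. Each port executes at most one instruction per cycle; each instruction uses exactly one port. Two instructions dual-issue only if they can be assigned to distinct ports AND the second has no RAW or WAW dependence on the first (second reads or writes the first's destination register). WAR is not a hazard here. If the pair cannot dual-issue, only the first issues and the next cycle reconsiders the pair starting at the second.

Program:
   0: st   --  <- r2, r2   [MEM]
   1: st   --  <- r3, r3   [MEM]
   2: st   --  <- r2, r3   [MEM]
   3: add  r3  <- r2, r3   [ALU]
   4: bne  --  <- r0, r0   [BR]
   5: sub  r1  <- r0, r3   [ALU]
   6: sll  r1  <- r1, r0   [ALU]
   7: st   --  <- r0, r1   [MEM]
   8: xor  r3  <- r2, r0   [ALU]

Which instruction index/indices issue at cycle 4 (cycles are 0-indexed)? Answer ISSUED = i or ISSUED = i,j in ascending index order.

ISSUED = 6

[0] i0  st  -- no-port MEM/MEM
[1] i1  st  -- no-port MEM/MEM
[2] i2,i3  st/add  -- 2-wide
[3] i4,i5  bne/sub  -- 2-wide
[4] i6  sll  -- RAW r1
[5] i7,i8  st/xor  -- 2-wide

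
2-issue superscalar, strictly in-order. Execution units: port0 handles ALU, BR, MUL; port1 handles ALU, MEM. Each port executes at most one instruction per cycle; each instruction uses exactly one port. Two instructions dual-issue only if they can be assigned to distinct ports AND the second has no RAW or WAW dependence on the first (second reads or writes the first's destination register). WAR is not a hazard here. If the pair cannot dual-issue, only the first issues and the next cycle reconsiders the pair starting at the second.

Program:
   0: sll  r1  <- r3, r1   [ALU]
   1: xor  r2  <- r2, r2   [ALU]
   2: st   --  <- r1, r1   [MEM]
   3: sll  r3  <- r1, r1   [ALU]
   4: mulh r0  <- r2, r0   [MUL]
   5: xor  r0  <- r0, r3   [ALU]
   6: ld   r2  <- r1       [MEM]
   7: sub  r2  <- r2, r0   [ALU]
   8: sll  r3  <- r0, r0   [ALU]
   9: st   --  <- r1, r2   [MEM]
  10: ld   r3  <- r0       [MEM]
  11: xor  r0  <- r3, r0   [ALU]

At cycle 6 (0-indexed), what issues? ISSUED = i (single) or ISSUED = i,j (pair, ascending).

c0: i0&i1 sll.ALU+xor.ALU  dual
c1: i2&i3 st.MEM+sll.ALU  dual
c2: i4 mulh.MUL  RAW+WAW r0
c3: i5&i6 xor.ALU+ld.MEM  dual
c4: i7&i8 sub.ALU+sll.ALU  dual
c5: i9 st.MEM  no-port MEM/MEM
c6: i10 ld.MEM  RAW r3
c7: i11 xor.ALU  tail

ISSUED = 10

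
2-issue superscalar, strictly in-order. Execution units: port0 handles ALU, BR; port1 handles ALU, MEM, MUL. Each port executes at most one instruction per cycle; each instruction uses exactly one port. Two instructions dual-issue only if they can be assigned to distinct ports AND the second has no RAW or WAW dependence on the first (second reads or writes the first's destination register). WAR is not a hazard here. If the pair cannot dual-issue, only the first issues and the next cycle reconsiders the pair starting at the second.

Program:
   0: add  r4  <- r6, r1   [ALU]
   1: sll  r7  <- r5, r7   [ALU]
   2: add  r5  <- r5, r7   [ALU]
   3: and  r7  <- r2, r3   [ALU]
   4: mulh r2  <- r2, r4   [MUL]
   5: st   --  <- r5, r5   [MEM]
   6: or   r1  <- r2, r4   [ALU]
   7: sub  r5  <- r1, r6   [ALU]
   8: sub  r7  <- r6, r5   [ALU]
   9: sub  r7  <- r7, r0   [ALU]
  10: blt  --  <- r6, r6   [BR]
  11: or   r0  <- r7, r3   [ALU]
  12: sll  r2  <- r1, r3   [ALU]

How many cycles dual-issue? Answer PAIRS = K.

t=0 i0&i1:add/sll ; dual
t=1 i2&i3:add/and ; dual
t=2 i4:mulh ; no-port MUL/MEM
t=3 i5&i6:st/or ; dual
t=4 i7:sub ; RAW r5
t=5 i8:sub ; RAW+WAW r7
t=6 i9&i10:sub/blt ; dual
t=7 i11&i12:or/sll ; dual

PAIRS = 5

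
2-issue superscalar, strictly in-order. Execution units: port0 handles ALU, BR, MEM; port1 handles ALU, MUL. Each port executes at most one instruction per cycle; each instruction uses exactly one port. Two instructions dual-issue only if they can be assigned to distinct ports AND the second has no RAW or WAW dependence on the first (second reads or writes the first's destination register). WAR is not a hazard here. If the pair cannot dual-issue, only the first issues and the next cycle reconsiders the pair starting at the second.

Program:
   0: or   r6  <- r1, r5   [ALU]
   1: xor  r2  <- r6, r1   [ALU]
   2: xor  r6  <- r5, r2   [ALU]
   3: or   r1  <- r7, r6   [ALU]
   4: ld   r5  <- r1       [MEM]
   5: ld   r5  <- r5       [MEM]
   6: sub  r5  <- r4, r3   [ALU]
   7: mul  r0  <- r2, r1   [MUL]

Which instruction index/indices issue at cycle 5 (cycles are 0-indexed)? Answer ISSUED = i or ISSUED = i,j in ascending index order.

t=0 i0:or ; RAW r6
t=1 i1:xor ; RAW r2
t=2 i2:xor ; RAW r6
t=3 i3:or ; RAW r1
t=4 i4:ld ; no-port MEM/MEM
t=5 i5:ld ; WAW r5
t=6 i6+i7:sub/mul ; dual

ISSUED = 5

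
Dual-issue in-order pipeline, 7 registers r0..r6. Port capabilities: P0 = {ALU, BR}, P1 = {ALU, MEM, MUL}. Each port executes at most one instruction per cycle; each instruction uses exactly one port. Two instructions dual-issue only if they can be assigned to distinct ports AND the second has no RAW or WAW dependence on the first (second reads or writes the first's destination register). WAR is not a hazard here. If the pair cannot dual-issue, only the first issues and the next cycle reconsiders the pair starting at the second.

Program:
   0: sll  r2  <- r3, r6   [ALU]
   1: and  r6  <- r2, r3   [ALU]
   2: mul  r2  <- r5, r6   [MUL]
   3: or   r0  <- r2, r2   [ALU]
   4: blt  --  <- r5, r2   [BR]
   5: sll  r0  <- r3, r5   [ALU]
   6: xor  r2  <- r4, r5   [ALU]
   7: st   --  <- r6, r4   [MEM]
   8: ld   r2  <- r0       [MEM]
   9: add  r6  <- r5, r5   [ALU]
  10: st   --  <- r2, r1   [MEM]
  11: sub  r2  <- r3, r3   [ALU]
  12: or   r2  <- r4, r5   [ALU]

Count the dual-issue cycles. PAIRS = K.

[0] i0  sll  -- RAW r2
[1] i1  and  -- RAW r6
[2] i2  mul  -- RAW r2
[3] i3/i4  or blt  -- 2-wide
[4] i5/i6  sll xor  -- 2-wide
[5] i7  st  -- no-port MEM/MEM
[6] i8/i9  ld add  -- 2-wide
[7] i10/i11  st sub  -- 2-wide
[8] i12  or  -- tail

PAIRS = 4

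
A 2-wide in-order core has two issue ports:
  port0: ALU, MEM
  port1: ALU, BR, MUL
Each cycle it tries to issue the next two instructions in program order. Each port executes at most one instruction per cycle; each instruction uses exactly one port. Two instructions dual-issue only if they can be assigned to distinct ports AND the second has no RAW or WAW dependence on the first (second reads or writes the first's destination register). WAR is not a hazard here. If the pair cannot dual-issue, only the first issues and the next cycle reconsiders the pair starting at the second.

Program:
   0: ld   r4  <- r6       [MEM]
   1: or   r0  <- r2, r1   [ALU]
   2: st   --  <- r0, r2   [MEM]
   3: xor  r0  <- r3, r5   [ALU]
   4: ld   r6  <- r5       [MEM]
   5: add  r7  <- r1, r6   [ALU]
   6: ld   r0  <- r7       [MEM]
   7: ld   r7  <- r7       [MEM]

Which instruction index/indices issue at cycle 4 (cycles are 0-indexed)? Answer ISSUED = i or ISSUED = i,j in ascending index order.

c0: i0,i1 ld+or  pair
c1: i2,i3 st+xor  pair
c2: i4 ld  RAW r6
c3: i5 add  RAW r7
c4: i6 ld  no-port MEM/MEM
c5: i7 ld  tail

ISSUED = 6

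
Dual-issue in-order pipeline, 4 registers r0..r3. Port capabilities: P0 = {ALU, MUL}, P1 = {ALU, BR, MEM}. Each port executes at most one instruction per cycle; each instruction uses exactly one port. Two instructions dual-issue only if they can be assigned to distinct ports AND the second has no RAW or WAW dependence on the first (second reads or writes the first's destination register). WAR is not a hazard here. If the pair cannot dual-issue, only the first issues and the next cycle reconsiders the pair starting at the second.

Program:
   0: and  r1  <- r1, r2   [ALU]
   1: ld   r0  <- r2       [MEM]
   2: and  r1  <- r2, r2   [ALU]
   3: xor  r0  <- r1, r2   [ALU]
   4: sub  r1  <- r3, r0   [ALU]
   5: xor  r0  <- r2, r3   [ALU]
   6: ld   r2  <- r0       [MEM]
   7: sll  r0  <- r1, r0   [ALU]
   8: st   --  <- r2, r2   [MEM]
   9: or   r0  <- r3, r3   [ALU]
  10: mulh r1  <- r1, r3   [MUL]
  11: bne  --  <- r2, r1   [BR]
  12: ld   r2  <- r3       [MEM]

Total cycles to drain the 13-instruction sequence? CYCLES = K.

0. and;ld @i0/i1  | pair
1. and @i2  | RAW r1
2. xor @i3  | RAW r0
3. sub;xor @i4/i5  | pair
4. ld;sll @i6/i7  | pair
5. st;or @i8/i9  | pair
6. mulh @i10  | RAW r1
7. bne @i11  | no-port BR/MEM
8. ld @i12  | tail

CYCLES = 9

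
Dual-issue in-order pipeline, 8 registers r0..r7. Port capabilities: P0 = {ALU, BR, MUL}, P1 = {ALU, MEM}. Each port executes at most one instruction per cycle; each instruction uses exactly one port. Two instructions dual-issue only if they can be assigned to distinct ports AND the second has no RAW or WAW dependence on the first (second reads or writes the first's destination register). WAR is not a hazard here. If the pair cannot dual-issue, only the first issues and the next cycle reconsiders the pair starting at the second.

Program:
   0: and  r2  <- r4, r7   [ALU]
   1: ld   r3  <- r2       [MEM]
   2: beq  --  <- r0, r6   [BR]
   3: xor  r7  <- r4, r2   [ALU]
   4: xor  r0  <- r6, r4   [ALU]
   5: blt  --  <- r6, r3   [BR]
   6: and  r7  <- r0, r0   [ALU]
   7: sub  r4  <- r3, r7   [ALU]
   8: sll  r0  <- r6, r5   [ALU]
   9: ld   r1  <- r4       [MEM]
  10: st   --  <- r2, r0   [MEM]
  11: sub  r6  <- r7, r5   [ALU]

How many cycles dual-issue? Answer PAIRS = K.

PAIRS = 5

  cy0 -> i0 (and) RAW r2
  cy1 -> i1,i2 (ld/beq) pair
  cy2 -> i3,i4 (xor/xor) pair
  cy3 -> i5,i6 (blt/and) pair
  cy4 -> i7,i8 (sub/sll) pair
  cy5 -> i9 (ld) no-port MEM/MEM
  cy6 -> i10,i11 (st/sub) pair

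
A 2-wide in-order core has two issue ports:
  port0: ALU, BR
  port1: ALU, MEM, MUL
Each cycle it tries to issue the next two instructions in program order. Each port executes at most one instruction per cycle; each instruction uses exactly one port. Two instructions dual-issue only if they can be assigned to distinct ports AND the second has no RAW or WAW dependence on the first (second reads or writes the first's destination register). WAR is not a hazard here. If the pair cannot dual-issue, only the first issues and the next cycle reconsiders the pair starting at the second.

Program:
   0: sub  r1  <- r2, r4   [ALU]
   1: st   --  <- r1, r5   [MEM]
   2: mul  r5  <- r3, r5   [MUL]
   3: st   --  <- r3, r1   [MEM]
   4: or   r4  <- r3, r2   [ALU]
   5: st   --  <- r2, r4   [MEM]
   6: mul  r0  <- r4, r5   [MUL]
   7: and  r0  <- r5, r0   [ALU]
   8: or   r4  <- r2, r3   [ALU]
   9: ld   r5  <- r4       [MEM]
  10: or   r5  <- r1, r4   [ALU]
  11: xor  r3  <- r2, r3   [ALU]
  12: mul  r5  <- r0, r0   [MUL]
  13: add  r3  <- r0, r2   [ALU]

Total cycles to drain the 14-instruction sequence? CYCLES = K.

c0: i0 sub.ALU  RAW r1
c1: i1 st.MEM  no-port MEM/MUL
c2: i2 mul.MUL  no-port MUL/MEM
c3: i3+i4 st.MEM;or.ALU  pair
c4: i5 st.MEM  no-port MEM/MUL
c5: i6 mul.MUL  RAW+WAW r0
c6: i7+i8 and.ALU;or.ALU  pair
c7: i9 ld.MEM  WAW r5
c8: i10+i11 or.ALU;xor.ALU  pair
c9: i12+i13 mul.MUL;add.ALU  pair

CYCLES = 10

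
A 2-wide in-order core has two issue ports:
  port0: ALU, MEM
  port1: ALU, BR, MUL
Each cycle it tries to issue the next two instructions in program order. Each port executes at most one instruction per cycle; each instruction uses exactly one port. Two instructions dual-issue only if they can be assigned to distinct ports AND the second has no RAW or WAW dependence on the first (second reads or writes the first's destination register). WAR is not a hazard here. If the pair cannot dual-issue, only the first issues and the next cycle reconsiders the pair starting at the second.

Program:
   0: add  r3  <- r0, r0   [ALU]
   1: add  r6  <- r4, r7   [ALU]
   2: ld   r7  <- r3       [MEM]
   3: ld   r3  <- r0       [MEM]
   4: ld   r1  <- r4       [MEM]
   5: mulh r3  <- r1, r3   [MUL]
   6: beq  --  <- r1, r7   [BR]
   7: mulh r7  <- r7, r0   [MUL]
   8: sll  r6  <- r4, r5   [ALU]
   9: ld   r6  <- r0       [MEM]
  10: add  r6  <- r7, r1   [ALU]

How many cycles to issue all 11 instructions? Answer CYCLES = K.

[0] i0,i1  add add  -- 2-wide
[1] i2  ld  -- no-port MEM/MEM
[2] i3  ld  -- no-port MEM/MEM
[3] i4  ld  -- RAW r1
[4] i5  mulh  -- no-port MUL/BR
[5] i6  beq  -- no-port BR/MUL
[6] i7,i8  mulh sll  -- 2-wide
[7] i9  ld  -- WAW r6
[8] i10  add  -- tail

CYCLES = 9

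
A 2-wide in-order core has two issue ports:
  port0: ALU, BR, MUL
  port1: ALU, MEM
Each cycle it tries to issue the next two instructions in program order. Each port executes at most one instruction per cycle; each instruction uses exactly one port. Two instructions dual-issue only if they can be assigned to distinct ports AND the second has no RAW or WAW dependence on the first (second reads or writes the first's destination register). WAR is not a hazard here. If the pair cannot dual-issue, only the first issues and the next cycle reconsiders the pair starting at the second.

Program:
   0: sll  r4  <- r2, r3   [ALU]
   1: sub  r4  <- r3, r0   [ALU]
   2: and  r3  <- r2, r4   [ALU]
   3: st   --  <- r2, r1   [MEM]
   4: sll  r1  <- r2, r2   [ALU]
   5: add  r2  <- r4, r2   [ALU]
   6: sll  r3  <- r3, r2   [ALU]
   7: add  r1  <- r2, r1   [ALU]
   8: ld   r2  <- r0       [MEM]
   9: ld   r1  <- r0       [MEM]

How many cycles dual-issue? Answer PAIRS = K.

  cy0 -> i0 (sll.ALU) WAW r4
  cy1 -> i1 (sub.ALU) RAW r4
  cy2 -> i2,i3 (and.ALU+st.MEM) 2-wide
  cy3 -> i4,i5 (sll.ALU+add.ALU) 2-wide
  cy4 -> i6,i7 (sll.ALU+add.ALU) 2-wide
  cy5 -> i8 (ld.MEM) no-port MEM/MEM
  cy6 -> i9 (ld.MEM) tail

PAIRS = 3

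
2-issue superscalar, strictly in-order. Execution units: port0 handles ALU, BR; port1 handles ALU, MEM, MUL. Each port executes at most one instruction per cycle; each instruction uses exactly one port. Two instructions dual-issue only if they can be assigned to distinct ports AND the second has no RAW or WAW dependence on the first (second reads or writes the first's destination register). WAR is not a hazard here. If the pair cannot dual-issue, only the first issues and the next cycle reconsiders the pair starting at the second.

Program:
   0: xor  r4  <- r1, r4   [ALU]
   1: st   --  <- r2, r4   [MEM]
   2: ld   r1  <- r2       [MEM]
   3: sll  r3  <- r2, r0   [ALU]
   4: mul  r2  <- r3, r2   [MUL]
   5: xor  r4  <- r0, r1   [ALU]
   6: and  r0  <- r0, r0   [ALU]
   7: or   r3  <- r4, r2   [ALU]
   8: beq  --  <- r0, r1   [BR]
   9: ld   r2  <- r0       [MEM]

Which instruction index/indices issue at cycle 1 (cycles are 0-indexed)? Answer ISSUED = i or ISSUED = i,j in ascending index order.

  cy0 -> i0 (xor) RAW r4
  cy1 -> i1 (st) no-port MEM/MEM
  cy2 -> i2/i3 (ld+sll) dual
  cy3 -> i4/i5 (mul+xor) dual
  cy4 -> i6/i7 (and+or) dual
  cy5 -> i8/i9 (beq+ld) dual

ISSUED = 1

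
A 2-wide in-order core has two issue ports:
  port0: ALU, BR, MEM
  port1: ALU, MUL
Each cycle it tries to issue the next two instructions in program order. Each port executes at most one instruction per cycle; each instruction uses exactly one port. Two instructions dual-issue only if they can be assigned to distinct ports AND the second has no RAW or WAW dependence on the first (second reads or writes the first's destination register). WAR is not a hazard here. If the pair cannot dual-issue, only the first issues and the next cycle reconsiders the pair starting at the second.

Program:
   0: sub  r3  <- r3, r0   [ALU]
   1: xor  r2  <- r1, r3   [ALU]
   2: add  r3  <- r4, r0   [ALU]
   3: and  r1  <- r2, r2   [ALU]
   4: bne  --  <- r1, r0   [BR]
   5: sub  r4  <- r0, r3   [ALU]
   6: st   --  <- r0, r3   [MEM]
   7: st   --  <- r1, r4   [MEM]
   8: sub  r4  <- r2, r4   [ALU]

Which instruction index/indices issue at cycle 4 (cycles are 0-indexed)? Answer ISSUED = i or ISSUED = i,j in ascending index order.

ISSUED = 6

0. sub @i0  | RAW r3
1. xor add @i1/i2  | dual
2. and @i3  | RAW r1
3. bne sub @i4/i5  | dual
4. st @i6  | no-port MEM/MEM
5. st sub @i7/i8  | dual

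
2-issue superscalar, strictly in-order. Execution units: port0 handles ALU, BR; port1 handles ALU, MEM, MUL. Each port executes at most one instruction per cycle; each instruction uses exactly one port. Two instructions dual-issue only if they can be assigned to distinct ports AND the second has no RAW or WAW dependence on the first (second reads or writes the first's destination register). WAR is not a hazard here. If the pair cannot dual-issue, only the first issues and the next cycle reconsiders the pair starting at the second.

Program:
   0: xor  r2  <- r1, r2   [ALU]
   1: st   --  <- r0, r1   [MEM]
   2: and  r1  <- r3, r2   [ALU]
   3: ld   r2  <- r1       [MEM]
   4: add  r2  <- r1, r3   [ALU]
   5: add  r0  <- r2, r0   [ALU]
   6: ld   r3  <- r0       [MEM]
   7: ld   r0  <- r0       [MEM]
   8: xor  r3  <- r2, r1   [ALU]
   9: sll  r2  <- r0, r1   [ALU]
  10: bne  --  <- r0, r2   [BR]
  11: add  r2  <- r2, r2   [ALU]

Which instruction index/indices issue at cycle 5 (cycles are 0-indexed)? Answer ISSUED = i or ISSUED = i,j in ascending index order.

ISSUED = 6

0. xor.ALU st.MEM @i0,i1  | 2-wide
1. and.ALU @i2  | RAW r1
2. ld.MEM @i3  | WAW r2
3. add.ALU @i4  | RAW r2
4. add.ALU @i5  | RAW r0
5. ld.MEM @i6  | no-port MEM/MEM
6. ld.MEM xor.ALU @i7,i8  | 2-wide
7. sll.ALU @i9  | RAW r2
8. bne.BR add.ALU @i10,i11  | 2-wide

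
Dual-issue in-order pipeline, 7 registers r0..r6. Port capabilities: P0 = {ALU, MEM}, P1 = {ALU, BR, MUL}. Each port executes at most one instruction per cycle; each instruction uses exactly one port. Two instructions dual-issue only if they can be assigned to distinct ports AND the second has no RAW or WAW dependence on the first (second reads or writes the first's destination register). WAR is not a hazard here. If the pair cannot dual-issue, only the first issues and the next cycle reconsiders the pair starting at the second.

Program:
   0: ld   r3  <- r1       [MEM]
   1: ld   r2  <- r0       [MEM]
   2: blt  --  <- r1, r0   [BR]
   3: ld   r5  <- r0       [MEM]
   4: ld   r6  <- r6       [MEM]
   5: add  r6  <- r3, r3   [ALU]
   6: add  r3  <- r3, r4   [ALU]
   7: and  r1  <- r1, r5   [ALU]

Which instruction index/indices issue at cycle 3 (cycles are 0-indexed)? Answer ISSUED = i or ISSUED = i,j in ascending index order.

ISSUED = 4

[0] i0  ld  -- no-port MEM/MEM
[1] i1&i2  ld+blt  -- pair
[2] i3  ld  -- no-port MEM/MEM
[3] i4  ld  -- WAW r6
[4] i5&i6  add+add  -- pair
[5] i7  and  -- tail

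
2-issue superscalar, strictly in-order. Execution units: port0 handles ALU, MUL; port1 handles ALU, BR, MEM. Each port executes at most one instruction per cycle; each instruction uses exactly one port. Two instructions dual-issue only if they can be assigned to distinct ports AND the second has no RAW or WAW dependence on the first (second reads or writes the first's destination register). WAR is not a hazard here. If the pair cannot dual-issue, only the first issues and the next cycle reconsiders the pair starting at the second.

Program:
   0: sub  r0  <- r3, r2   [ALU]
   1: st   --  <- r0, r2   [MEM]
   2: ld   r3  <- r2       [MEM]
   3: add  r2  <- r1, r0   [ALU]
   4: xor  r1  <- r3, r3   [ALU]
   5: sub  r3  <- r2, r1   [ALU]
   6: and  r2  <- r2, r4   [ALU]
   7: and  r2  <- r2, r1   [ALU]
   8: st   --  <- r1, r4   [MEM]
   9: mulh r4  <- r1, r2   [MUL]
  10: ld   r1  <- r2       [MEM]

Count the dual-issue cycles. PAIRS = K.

PAIRS = 4

#0 head=0: sub.ALU i0 RAW r0
#1 head=1: st.MEM i1 no-port MEM/MEM
#2 head=2: ld.MEM;add.ALU i2,i3 2-wide
#3 head=4: xor.ALU i4 RAW r1
#4 head=5: sub.ALU;and.ALU i5,i6 2-wide
#5 head=7: and.ALU;st.MEM i7,i8 2-wide
#6 head=9: mulh.MUL;ld.MEM i9,i10 2-wide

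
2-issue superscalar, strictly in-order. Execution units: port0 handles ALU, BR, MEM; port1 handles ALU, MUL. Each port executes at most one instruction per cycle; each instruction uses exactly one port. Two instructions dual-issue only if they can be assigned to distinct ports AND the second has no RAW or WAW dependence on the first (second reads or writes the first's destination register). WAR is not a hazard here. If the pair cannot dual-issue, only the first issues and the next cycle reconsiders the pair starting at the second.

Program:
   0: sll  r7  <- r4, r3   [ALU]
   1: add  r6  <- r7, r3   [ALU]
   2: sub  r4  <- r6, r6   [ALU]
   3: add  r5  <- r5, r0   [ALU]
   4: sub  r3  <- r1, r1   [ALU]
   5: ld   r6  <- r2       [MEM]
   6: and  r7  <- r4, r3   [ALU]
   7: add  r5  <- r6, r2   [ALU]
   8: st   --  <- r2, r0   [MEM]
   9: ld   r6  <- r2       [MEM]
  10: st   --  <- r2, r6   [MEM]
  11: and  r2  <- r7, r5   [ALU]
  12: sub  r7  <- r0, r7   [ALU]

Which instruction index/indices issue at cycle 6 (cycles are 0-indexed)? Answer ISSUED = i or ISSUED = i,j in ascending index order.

ISSUED = 9

c0: i0 sll.ALU  RAW r7
c1: i1 add.ALU  RAW r6
c2: i2+i3 sub.ALU/add.ALU  dual
c3: i4+i5 sub.ALU/ld.MEM  dual
c4: i6+i7 and.ALU/add.ALU  dual
c5: i8 st.MEM  no-port MEM/MEM
c6: i9 ld.MEM  no-port MEM/MEM
c7: i10+i11 st.MEM/and.ALU  dual
c8: i12 sub.ALU  tail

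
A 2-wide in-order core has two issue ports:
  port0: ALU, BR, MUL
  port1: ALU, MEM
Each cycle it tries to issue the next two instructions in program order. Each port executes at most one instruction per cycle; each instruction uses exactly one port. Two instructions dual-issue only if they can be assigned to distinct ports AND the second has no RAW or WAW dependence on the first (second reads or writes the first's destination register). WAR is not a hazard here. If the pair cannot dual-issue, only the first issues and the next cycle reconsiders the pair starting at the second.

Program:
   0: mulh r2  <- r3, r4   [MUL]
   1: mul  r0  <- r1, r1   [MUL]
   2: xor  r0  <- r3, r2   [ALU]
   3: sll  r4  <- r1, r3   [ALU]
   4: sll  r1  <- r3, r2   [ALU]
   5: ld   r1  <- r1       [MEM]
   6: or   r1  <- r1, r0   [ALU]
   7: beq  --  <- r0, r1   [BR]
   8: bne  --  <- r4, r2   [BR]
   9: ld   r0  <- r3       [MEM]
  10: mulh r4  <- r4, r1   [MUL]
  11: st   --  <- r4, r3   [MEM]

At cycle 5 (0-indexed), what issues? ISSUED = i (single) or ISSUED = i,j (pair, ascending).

t=0 i0:mulh ; no-port MUL/MUL
t=1 i1:mul ; WAW r0
t=2 i2/i3:xor+sll ; dual
t=3 i4:sll ; RAW+WAW r1
t=4 i5:ld ; RAW+WAW r1
t=5 i6:or ; RAW r1
t=6 i7:beq ; no-port BR/BR
t=7 i8/i9:bne+ld ; dual
t=8 i10:mulh ; RAW r4
t=9 i11:st ; tail

ISSUED = 6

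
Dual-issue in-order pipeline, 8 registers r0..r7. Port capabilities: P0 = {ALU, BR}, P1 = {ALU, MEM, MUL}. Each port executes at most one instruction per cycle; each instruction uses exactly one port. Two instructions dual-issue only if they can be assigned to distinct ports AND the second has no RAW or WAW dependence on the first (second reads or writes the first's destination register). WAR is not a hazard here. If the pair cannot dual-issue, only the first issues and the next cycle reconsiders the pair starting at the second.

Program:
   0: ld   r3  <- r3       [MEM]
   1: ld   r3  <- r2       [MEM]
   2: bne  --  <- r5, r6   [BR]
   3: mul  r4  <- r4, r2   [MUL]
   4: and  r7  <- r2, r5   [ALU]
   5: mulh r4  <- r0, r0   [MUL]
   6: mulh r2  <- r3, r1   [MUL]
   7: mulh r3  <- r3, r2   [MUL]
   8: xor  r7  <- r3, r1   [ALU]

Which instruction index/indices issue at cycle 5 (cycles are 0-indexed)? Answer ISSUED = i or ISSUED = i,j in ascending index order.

t=0 i0:ld ; no-port MEM/MEM
t=1 i1+i2:ld;bne ; dual
t=2 i3+i4:mul;and ; dual
t=3 i5:mulh ; no-port MUL/MUL
t=4 i6:mulh ; no-port MUL/MUL
t=5 i7:mulh ; RAW r3
t=6 i8:xor ; tail

ISSUED = 7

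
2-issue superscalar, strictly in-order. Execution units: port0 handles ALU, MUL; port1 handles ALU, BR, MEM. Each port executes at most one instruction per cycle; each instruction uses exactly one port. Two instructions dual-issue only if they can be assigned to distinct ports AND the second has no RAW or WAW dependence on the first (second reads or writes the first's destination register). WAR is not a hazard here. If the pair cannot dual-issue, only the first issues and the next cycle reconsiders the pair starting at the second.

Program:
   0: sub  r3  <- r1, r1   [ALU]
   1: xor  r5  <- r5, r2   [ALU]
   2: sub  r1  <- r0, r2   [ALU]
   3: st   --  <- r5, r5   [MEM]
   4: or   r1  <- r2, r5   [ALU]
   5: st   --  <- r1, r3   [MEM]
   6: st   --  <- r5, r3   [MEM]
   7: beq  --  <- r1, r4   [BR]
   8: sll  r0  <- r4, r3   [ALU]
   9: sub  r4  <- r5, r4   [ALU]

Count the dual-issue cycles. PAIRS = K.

PAIRS = 3

#0 head=0: sub.ALU/xor.ALU i0/i1 dual
#1 head=2: sub.ALU/st.MEM i2/i3 dual
#2 head=4: or.ALU i4 RAW r1
#3 head=5: st.MEM i5 no-port MEM/MEM
#4 head=6: st.MEM i6 no-port MEM/BR
#5 head=7: beq.BR/sll.ALU i7/i8 dual
#6 head=9: sub.ALU i9 tail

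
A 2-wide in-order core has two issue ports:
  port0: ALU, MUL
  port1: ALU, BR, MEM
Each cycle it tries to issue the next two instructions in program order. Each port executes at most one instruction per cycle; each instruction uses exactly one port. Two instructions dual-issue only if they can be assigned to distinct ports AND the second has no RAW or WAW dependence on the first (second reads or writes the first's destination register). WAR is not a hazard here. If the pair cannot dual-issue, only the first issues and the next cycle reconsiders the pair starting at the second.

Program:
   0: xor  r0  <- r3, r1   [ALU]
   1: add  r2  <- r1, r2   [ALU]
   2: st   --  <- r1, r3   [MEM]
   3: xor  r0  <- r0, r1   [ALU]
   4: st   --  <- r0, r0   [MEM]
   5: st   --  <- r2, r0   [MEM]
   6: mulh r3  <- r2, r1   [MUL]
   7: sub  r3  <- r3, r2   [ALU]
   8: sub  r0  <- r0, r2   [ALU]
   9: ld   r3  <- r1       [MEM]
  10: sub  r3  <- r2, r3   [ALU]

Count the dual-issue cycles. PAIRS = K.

PAIRS = 4

  cy0 -> i0/i1 (xor/add) 2-wide
  cy1 -> i2/i3 (st/xor) 2-wide
  cy2 -> i4 (st) no-port MEM/MEM
  cy3 -> i5/i6 (st/mulh) 2-wide
  cy4 -> i7/i8 (sub/sub) 2-wide
  cy5 -> i9 (ld) RAW+WAW r3
  cy6 -> i10 (sub) tail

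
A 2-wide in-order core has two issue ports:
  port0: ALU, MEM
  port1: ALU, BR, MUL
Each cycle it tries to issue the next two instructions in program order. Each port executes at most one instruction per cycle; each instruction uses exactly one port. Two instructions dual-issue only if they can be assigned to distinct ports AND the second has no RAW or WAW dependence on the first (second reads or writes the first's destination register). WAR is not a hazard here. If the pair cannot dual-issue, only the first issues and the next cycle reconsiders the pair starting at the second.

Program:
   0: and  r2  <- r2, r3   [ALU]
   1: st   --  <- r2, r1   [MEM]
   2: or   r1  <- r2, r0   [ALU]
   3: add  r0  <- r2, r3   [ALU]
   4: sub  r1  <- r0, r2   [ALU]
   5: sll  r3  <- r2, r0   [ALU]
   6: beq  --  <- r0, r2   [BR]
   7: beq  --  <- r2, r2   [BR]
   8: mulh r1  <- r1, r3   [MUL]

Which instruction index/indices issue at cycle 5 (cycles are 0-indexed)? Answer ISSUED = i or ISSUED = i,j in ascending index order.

t=0 i0:and.ALU ; RAW r2
t=1 i1+i2:st.MEM+or.ALU ; dual
t=2 i3:add.ALU ; RAW r0
t=3 i4+i5:sub.ALU+sll.ALU ; dual
t=4 i6:beq.BR ; no-port BR/BR
t=5 i7:beq.BR ; no-port BR/MUL
t=6 i8:mulh.MUL ; tail

ISSUED = 7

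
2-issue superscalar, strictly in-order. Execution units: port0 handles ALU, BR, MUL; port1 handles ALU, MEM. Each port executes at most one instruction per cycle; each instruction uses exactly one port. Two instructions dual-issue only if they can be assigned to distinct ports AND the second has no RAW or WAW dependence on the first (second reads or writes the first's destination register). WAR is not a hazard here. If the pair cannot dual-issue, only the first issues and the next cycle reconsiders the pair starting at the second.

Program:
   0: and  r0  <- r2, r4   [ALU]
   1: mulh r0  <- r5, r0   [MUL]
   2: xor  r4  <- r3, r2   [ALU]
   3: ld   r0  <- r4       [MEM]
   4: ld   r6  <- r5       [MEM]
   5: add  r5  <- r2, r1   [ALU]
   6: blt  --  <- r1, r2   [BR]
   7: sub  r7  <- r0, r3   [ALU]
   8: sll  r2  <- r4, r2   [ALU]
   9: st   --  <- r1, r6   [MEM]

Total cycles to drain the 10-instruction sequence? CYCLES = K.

c0: i0 and.ALU  RAW+WAW r0
c1: i1/i2 mulh.MUL/xor.ALU  dual
c2: i3 ld.MEM  no-port MEM/MEM
c3: i4/i5 ld.MEM/add.ALU  dual
c4: i6/i7 blt.BR/sub.ALU  dual
c5: i8/i9 sll.ALU/st.MEM  dual

CYCLES = 6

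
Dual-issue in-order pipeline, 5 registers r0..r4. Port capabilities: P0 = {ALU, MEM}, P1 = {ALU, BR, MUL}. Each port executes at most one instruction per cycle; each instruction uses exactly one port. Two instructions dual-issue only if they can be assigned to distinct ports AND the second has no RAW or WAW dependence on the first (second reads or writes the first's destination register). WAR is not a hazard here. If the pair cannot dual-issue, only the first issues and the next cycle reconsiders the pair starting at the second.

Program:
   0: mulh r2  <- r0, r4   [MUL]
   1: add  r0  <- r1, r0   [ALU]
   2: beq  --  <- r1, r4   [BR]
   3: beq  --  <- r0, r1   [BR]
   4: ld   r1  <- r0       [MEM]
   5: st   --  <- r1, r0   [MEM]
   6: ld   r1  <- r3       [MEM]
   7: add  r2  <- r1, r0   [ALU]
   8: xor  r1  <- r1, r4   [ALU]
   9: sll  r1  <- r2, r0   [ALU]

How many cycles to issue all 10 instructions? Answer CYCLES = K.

CYCLES = 7

t=0 i0/i1:mulh+add ; dual
t=1 i2:beq ; no-port BR/BR
t=2 i3/i4:beq+ld ; dual
t=3 i5:st ; no-port MEM/MEM
t=4 i6:ld ; RAW r1
t=5 i7/i8:add+xor ; dual
t=6 i9:sll ; tail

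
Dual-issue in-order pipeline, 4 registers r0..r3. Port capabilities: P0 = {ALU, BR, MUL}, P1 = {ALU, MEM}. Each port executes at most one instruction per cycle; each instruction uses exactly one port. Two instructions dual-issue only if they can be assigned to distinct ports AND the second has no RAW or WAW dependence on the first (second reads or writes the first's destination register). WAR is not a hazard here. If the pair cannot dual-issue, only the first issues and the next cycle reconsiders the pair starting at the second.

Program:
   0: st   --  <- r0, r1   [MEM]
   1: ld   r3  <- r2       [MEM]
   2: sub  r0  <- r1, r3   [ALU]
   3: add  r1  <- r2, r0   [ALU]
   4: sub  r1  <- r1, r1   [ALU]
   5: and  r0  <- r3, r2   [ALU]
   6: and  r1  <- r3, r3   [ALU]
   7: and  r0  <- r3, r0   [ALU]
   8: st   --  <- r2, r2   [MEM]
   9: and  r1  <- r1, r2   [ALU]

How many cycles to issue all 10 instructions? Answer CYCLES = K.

CYCLES = 7

c0: i0 st  no-port MEM/MEM
c1: i1 ld  RAW r3
c2: i2 sub  RAW r0
c3: i3 add  RAW+WAW r1
c4: i4/i5 sub and  pair
c5: i6/i7 and and  pair
c6: i8/i9 st and  pair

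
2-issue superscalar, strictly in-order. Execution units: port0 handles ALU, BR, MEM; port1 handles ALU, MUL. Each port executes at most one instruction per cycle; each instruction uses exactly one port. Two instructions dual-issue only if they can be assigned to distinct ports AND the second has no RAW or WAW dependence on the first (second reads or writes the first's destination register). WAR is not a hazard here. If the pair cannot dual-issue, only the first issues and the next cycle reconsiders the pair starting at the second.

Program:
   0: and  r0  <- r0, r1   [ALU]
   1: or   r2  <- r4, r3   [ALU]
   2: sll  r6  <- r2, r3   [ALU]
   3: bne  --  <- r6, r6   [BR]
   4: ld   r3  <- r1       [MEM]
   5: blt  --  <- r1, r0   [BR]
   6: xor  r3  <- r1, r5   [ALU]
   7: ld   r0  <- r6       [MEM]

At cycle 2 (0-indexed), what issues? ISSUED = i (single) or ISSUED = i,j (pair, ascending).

  cy0 -> i0+i1 (and or) dual
  cy1 -> i2 (sll) RAW r6
  cy2 -> i3 (bne) no-port BR/MEM
  cy3 -> i4 (ld) no-port MEM/BR
  cy4 -> i5+i6 (blt xor) dual
  cy5 -> i7 (ld) tail

ISSUED = 3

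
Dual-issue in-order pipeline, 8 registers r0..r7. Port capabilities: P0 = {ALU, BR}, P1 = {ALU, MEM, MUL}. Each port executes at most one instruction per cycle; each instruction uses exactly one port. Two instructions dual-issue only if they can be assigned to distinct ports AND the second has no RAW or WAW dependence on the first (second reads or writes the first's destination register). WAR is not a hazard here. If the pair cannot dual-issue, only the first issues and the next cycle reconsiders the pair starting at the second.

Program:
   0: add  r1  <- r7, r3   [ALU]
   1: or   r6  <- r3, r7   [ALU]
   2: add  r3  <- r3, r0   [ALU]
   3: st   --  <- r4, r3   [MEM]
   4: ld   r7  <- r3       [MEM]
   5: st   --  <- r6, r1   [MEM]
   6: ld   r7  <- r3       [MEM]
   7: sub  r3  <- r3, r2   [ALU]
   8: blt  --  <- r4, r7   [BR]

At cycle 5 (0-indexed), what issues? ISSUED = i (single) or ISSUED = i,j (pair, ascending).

ISSUED = 6,7

#0 head=0: add+or i0/i1 2-wide
#1 head=2: add i2 RAW r3
#2 head=3: st i3 no-port MEM/MEM
#3 head=4: ld i4 no-port MEM/MEM
#4 head=5: st i5 no-port MEM/MEM
#5 head=6: ld+sub i6/i7 2-wide
#6 head=8: blt i8 tail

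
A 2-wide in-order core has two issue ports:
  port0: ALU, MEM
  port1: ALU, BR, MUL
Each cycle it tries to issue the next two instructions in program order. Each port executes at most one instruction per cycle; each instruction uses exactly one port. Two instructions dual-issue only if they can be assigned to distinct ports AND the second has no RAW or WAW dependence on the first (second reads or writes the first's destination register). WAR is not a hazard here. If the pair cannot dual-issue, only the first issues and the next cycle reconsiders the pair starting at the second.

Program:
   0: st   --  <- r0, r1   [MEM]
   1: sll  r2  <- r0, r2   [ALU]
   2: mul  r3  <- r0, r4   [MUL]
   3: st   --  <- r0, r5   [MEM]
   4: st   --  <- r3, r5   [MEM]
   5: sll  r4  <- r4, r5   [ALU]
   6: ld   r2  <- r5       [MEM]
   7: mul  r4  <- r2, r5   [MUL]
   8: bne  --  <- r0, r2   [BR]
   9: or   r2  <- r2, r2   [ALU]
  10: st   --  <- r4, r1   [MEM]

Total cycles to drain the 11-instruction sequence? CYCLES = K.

[0] i0&i1  st+sll  -- dual
[1] i2&i3  mul+st  -- dual
[2] i4&i5  st+sll  -- dual
[3] i6  ld  -- RAW r2
[4] i7  mul  -- no-port MUL/BR
[5] i8&i9  bne+or  -- dual
[6] i10  st  -- tail

CYCLES = 7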